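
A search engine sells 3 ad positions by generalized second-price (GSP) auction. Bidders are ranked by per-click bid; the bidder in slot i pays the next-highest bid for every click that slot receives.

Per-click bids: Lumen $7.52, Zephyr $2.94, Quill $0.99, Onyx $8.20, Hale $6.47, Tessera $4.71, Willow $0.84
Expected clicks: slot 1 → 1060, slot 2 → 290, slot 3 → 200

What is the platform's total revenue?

Sorting advertisers: $8.20 (Onyx) > $7.52 (Lumen) > $6.47 (Hale) > $4.71 (Tessera) > …
Slot 1: Onyx pays $7.52 × 1060 = $7971.20
Slot 2: Lumen pays $6.47 × 290 = $1876.30
Slot 3: Hale pays $4.71 × 200 = $942.00
Total = $10789.50

Total revenue: $10789.50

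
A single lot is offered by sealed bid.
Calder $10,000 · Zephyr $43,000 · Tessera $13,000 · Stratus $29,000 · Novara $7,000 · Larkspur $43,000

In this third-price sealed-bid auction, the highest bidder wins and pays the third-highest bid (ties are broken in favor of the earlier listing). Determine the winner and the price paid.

Third-price sealed-bid auction: the highest bidder wins and pays the third-highest bid.
Sorting bids: 43,000 (Zephyr) > 43,000 (Larkspur) > 29,000 (Stratus) > 13,000 (Tessera) > 10,000 (Calder) > 7,000 (Novara)
Zephyr and Larkspur tie at $43,000; tie-break gives it to Zephyr.
Zephyr wins; payment is bid #3 in the ranking = $29,000.

Zephyr pays $29,000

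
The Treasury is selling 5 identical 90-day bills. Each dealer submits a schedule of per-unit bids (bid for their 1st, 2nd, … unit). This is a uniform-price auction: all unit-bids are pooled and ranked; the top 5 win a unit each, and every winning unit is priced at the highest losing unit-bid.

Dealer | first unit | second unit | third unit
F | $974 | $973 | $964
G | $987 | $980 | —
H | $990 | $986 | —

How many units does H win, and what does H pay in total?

H: 2 units, pays $1,946

Merging the schedules and taking the best 5: 990 (H-1), 987 (G-1), 986 (H-2), 980 (G-2), 974 (F-1)
First bid not allocated: $973.
H wins 2 unit(s) at $973 each.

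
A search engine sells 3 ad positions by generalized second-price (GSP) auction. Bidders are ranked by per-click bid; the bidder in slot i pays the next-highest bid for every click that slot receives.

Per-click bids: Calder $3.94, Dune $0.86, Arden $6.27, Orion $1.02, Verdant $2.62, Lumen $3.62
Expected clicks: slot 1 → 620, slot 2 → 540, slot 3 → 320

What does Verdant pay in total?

Ranked by bid: $6.27 (Arden) > $3.94 (Calder) > $3.62 (Lumen) > $2.62 (Verdant) > …
Verdant ranks below slot 3 → no slot, pays nothing.

Verdant pays $0.00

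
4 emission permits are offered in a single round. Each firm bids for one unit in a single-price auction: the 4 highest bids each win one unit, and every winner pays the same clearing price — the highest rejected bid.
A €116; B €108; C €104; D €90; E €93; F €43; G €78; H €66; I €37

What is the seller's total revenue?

Ordering the bids: 116 (A), 108 (B), 104 (C), 93 (E), 90 (D), 78 (G), …
The 4 highest are A, B, C, E.
Highest unsuccessful bid: €90 → clearing price.
Total revenue = 4 × €90 = €360.

Total revenue: €360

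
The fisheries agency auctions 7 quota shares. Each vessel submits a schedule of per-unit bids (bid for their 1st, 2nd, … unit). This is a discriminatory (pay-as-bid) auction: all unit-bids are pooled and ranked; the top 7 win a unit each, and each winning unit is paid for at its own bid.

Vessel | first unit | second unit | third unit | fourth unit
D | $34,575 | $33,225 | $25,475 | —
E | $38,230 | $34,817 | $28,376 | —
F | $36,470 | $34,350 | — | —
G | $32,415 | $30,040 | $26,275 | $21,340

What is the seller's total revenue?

Merging the schedules and taking the best 7: 38,230 (E-1), 36,470 (F-1), 34,817 (E-2), 34,575 (D-1), 34,350 (F-2), 33,225 (D-2), 32,415 (G-1)
Next rejected bid: $30,040 (not a price — pay-as-bid).
Each winning unit pays its own bid.
Revenue = 38,230 + 36,470 + 34,817 + 34,575 + 34,350 + 33,225 + 32,415 = $244,082.

Total revenue: $244,082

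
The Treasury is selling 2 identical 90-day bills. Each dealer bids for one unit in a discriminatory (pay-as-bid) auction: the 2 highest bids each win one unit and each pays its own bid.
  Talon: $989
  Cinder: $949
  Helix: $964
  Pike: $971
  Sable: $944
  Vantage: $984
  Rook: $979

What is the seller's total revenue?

Total revenue: $1,973

Bids ranked high→low: 989 (Talon), 984 (Vantage), 979 (Rook), 971 (Pike), …
The 2 highest are Talon, Vantage.
Total revenue = 989 + 984 = $1,973.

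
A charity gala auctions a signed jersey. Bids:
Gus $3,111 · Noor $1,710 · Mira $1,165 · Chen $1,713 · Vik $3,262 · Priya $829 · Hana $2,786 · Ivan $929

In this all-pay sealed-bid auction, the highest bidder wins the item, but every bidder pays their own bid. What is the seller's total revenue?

Bids ranked: 3,262 (Vik) > 3,111 (Gus) > 2,786 (Hana) > 1,713 (Chen) > 1,710 (Noor) > 1,165 (Mira) > …
Every bidder forfeits their bid regardless of winning.
Revenue = 3,111 + 1,710 + 1,165 + 1,713 + 3,262 + 829 + 2,786 + 929 = $15,505.

Total revenue: $15,505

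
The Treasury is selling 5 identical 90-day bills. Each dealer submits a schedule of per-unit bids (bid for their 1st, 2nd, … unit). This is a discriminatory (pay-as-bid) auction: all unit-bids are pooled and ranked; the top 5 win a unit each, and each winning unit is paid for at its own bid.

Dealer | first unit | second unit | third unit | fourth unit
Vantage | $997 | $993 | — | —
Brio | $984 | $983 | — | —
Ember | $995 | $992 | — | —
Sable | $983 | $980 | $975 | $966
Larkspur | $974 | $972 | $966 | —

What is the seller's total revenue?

Merging the schedules and taking the best 5: 997 (Vantage-1), 995 (Ember-1), 993 (Vantage-2), 992 (Ember-2), 984 (Brio-1)
Next rejected bid: $983 (not a price — pay-as-bid).
Each winning unit pays its own bid.
Revenue = 997 + 995 + 993 + 992 + 984 = $4,961.

Total revenue: $4,961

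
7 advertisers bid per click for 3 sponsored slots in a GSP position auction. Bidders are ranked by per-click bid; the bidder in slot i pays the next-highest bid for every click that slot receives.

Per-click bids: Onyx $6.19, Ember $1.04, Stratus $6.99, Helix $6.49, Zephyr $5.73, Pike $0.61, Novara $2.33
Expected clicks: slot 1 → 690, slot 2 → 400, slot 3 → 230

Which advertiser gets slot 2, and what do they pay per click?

Helix; $6.19 per click

Sorting advertisers: $6.99 (Stratus) > $6.49 (Helix) > $6.19 (Onyx) > $5.73 (Zephyr) > …
Slot 2 goes to the second-ranked bidder, Helix, who pays the next bid down: $6.19/click.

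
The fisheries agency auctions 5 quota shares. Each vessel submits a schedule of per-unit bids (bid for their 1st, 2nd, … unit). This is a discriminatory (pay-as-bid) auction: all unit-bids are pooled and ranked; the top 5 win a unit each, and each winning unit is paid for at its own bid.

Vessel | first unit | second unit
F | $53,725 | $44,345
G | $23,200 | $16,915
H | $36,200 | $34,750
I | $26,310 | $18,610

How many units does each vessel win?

All unit-bids, highest first — top 5: 53,725 (F-1), 44,345 (F-2), 36,200 (H-1), 34,750 (H-2), 26,310 (I-1)
Next rejected bid: $23,200 (not a price — pay-as-bid).
Allocation: F 2, H 2, I 1.

F 2, H 2, I 1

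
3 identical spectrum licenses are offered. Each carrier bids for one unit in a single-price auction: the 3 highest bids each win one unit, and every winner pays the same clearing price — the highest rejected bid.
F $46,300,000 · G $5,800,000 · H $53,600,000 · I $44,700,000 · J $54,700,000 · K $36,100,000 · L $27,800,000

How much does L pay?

L pays $0

Bids ranked high→low: 54,700,000 (J), 53,600,000 (H), 46,300,000 (F), 44,700,000 (I), 36,100,000 (K), …
Winners (3 units): J, H, F.
Highest unsuccessful bid: $44,700,000 → clearing price.
L does not win → pays $0.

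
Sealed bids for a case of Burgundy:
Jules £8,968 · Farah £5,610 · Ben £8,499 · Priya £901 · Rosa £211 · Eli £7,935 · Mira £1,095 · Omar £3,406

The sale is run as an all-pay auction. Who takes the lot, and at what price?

Rule: the highest bidder wins the item, but every bidder pays their own bid.
Bids ranked: 8,968 (Jules) > 8,499 (Ben) > 7,935 (Eli) > 5,610 (Farah) > 3,406 (Omar) > 1,095 (Mira) > …
Jules wins with the top bid; all bids are sunk regardless.

Jules pays £8,968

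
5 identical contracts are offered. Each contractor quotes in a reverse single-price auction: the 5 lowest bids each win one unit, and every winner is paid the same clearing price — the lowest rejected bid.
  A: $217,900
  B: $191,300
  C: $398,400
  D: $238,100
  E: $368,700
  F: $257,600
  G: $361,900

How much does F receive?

Ordering the bids: 191,300 (B), 217,900 (A), 238,100 (D), 257,600 (F), 361,900 (G), 368,700 (E), 398,400 (C)
The 5 lowest are B, A, D, F, G.
Lowest unsuccessful bid: $368,700 → clearing price.
F wins → is paid $368,700.

F is paid $368,700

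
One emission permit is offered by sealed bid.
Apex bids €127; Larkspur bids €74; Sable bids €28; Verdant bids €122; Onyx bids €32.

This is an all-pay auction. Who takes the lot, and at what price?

Bids ranked: 127 (Apex) > 122 (Verdant) > 74 (Larkspur) > 32 (Onyx) > 28 (Sable)
Apex wins with the top bid; all bids are sunk regardless.

Apex pays €127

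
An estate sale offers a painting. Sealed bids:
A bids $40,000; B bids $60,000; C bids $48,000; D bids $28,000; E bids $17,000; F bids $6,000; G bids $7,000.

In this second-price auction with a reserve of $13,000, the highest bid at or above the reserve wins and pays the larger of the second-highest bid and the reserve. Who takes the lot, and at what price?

B pays $48,000

Bids ranked: 60,000 (B) > 48,000 (C) > 40,000 (A) > 28,000 (D) > 17,000 (E) > 7,000 (G) > …
B has the top bid at or above the reserve ($60,000).
max(second-highest $48,000, reserve $13,000) = $48,000; the reserve does not bind.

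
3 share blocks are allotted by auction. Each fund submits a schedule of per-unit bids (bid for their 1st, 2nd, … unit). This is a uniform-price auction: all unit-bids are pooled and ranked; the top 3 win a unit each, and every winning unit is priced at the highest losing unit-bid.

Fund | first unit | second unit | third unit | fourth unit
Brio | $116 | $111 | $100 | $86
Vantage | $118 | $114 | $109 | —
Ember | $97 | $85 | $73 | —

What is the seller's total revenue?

Total revenue: $333

Pooled unit-bids ranked (top 3): 118 (Vantage-1), 116 (Brio-1), 114 (Vantage-2)
Highest rejected unit-bid = $111.
Allocation: Brio 1, Vantage 2. Every unit priced at $111.
Revenue = 3 × 111 = $333.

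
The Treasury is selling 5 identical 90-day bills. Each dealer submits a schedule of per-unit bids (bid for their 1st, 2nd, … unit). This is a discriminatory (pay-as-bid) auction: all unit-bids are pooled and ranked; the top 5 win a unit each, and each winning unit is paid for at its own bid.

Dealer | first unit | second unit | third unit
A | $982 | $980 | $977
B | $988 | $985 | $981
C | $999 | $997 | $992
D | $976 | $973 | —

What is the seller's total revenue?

All unit-bids, highest first — top 5: 999 (C-1), 997 (C-2), 992 (C-3), 988 (B-1), 985 (B-2)
Next rejected bid: $982 (not a price — pay-as-bid).
Each winning unit pays its own bid.
Revenue = 999 + 997 + 992 + 988 + 985 = $4,961.

Total revenue: $4,961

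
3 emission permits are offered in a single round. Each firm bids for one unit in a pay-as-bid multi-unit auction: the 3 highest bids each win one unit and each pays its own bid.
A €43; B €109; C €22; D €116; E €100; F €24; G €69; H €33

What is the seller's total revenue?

Bids ranked high→low: 116 (D), 109 (B), 100 (E), 69 (G), 43 (A), …
Winners (3 units): D, B, E.
Total revenue = 116 + 109 + 100 = €325.

Total revenue: €325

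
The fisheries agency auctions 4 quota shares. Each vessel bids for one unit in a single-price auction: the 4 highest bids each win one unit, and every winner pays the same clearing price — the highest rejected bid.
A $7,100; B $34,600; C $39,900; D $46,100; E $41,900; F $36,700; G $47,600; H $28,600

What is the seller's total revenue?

Bids ranked high→low: 47,600 (G), 46,100 (D), 41,900 (E), 39,900 (C), 36,700 (F), 34,600 (B), …
Winners (4 units): G, D, E, C.
First losing bid is F's $36,700, which sets the uniform price.
Total revenue = 4 × $36,700 = $146,800.

Total revenue: $146,800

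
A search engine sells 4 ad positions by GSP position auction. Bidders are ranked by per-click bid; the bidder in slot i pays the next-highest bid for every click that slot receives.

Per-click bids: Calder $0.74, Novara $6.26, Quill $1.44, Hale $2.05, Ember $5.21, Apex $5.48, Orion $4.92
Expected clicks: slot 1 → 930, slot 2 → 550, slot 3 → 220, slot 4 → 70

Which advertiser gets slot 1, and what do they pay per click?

Sorting advertisers: $6.26 (Novara) > $5.48 (Apex) > $5.21 (Ember) > $4.92 (Orion) > $2.05 (Hale) > …
Slot 1 goes to the first-ranked bidder, Novara, who pays the next bid down: $5.48/click.

Novara; $5.48 per click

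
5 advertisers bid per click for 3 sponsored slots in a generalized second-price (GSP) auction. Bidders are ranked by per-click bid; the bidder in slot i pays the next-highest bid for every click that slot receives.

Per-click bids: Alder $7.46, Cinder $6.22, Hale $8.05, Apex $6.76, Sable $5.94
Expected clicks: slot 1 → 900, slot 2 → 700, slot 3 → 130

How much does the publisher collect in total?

Total revenue: $12254.60

Per-click bids in order: $8.05 (Hale) > $7.46 (Alder) > $6.76 (Apex) > $6.22 (Cinder) > …
Slot 1: Hale pays $7.46 × 900 = $6714.00
Slot 2: Alder pays $6.76 × 700 = $4732.00
Slot 3: Apex pays $6.22 × 130 = $808.60
Total = $12254.60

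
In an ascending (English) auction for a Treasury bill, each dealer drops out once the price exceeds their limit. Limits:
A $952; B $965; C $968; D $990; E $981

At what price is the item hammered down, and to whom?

D wins at $981

Ascending (English) auction: the price rises until one bidder remains; the winner pays the price at which the last rival dropped out.
Sorting limits: 990 (D) > 981 (E) > 968 (C) > 965 (B) > 952 (A)
Once the price passes $981, only D is left; the hammer falls at E's limit of $981.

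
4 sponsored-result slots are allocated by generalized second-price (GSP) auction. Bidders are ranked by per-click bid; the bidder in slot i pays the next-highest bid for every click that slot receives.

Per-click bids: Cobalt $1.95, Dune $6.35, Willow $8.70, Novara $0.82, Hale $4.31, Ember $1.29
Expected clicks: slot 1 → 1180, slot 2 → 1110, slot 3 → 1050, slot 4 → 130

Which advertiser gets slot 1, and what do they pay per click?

Sorting advertisers: $8.70 (Willow) > $6.35 (Dune) > $4.31 (Hale) > $1.95 (Cobalt) > $1.29 (Ember) > …
Slot 1 goes to the first-ranked bidder, Willow, who pays the next bid down: $6.35/click.

Willow; $6.35 per click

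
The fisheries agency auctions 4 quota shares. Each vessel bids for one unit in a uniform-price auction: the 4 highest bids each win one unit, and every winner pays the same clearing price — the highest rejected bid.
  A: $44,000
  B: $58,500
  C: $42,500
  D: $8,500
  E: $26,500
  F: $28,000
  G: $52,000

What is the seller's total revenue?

Total revenue: $112,000

Bids ranked high→low: 58,500 (B), 52,000 (G), 44,000 (A), 42,500 (C), 28,000 (F), 26,500 (E), …
Winners (4 units): B, G, A, C.
Clearing price = highest rejected bid = $28,000.
Total revenue = 4 × $28,000 = $112,000.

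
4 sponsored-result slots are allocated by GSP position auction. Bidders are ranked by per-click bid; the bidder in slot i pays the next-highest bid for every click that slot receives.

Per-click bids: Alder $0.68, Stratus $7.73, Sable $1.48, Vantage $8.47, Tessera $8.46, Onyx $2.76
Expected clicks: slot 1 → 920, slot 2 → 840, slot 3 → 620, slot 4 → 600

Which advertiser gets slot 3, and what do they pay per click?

Per-click bids in order: $8.47 (Vantage) > $8.46 (Tessera) > $7.73 (Stratus) > $2.76 (Onyx) > $1.48 (Sable) > …
Slot 3 goes to the third-ranked bidder, Stratus, who pays the next bid down: $2.76/click.

Stratus; $2.76 per click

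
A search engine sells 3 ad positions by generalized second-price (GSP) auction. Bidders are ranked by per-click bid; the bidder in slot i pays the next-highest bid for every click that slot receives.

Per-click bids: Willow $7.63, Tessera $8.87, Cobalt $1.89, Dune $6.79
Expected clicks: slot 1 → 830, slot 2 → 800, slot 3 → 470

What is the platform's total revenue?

Per-click bids in order: $8.87 (Tessera) > $7.63 (Willow) > $6.79 (Dune) > $1.89 (Cobalt)
Slot 1: Tessera pays $7.63 × 830 = $6332.90
Slot 2: Willow pays $6.79 × 800 = $5432.00
Slot 3: Dune pays $1.89 × 470 = $888.30
Total = $12653.20

Total revenue: $12653.20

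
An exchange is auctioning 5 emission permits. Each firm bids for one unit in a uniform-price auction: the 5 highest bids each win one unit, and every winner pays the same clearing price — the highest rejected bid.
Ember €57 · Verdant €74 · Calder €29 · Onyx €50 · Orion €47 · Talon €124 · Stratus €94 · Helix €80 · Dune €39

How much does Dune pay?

Dune pays €0

Sorting: 124 (Talon), 94 (Stratus), 80 (Helix), 74 (Verdant), 57 (Ember), 50 (Onyx), 47 (Orion), …
The 5 highest are Talon, Stratus, Helix, Verdant, Ember.
Highest unsuccessful bid: €50 → clearing price.
Dune does not win → pays €0.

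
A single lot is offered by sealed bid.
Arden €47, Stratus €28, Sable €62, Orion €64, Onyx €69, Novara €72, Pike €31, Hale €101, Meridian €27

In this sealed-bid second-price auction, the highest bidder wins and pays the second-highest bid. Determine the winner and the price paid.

Sealed-bid second-price auction: the highest bidder wins and pays the second-highest bid.
Bids in order: 101 (Hale) > 72 (Novara) > 69 (Onyx) > 64 (Orion) > 62 (Sable) > 47 (Arden) > …
Hale is highest; pays the second-highest bid, €72.

Hale pays €72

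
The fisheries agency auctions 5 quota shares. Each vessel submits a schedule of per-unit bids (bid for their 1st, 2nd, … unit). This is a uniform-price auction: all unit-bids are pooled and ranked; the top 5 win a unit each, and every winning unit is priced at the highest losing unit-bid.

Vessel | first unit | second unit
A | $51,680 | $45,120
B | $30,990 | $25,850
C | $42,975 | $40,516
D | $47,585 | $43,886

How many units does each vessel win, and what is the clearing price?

A 2, C 1, D 2; clearing price $40,516

All unit-bids, highest first — top 5: 51,680 (A-1), 47,585 (D-1), 45,120 (A-2), 43,886 (D-2), 42,975 (C-1)
First bid not allocated: $40,516.
Allocation: A 2, C 1, D 2.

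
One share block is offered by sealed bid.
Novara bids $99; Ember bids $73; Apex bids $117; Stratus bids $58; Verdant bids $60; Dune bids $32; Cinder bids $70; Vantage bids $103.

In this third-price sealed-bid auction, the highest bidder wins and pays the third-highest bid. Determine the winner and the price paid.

Bids ranked: 117 (Apex) > 103 (Vantage) > 99 (Novara) > 73 (Ember) > 70 (Cinder) > 60 (Verdant) > …
Apex is highest; pays the third-highest bid, $99.

Apex pays $99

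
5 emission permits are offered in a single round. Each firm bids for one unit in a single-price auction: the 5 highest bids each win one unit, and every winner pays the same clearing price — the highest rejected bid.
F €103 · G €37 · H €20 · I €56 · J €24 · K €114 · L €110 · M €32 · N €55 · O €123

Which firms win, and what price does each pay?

O, K, L, F, I; each pays €55

Bids ranked high→low: 123 (O), 114 (K), 110 (L), 103 (F), 56 (I), 55 (N), 37 (G), …
The 5 highest are O, K, L, F, I.
First losing bid is N's €55, which sets the uniform price.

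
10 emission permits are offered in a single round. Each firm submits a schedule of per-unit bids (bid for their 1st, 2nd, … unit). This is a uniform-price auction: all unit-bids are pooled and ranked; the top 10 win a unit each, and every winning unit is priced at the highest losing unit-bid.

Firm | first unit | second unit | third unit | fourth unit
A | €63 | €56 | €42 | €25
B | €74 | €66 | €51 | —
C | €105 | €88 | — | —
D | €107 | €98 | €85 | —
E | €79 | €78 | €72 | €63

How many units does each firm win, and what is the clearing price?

B 2, C 2, D 3, E 3; clearing price €63

All unit-bids, highest first — top 10: 107 (D-1), 105 (C-1), 98 (D-2), 88 (C-2), 85 (D-3), 79 (E-1), 78 (E-2), 74 (B-1), 72 (E-3), 66 (B-2)
First bid not allocated: €63.
Allocation: B 2, C 2, D 3, E 3.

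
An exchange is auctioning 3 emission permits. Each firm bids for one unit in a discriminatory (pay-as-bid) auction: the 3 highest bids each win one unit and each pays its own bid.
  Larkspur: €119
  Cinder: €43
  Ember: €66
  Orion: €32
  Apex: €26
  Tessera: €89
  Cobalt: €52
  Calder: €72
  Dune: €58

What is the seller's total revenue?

Total revenue: €280

Bids ranked high→low: 119 (Larkspur), 89 (Tessera), 72 (Calder), 66 (Ember), 58 (Dune), …
Top 3: Larkspur, Tessera, Calder.
Total revenue = 119 + 89 + 72 = €280.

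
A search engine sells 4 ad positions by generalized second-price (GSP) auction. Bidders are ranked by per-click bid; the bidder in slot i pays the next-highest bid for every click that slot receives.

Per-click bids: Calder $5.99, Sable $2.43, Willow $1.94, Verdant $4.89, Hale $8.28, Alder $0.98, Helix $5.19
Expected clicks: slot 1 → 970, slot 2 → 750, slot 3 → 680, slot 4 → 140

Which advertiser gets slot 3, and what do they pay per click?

Helix; $4.89 per click

Ranked by bid: $8.28 (Hale) > $5.99 (Calder) > $5.19 (Helix) > $4.89 (Verdant) > $2.43 (Sable) > …
Slot 3 goes to the third-ranked bidder, Helix, who pays the next bid down: $4.89/click.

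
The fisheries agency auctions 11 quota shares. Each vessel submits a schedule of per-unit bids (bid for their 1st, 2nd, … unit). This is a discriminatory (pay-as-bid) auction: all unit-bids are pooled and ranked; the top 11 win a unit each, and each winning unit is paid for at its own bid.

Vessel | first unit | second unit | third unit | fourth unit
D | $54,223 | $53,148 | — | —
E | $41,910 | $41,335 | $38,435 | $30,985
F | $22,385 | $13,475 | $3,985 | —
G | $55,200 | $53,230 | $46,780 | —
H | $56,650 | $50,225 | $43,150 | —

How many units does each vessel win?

All unit-bids, highest first — top 11: 56,650 (H-1), 55,200 (G-1), 54,223 (D-1), 53,230 (G-2), 53,148 (D-2), 50,225 (H-2), 46,780 (G-3), 43,150 (H-3), 41,910 (E-1), 41,335 (E-2), 38,435 (E-3)
Next rejected bid: $30,985 (not a price — pay-as-bid).
Allocation: D 2, E 3, G 3, H 3.

D 2, E 3, G 3, H 3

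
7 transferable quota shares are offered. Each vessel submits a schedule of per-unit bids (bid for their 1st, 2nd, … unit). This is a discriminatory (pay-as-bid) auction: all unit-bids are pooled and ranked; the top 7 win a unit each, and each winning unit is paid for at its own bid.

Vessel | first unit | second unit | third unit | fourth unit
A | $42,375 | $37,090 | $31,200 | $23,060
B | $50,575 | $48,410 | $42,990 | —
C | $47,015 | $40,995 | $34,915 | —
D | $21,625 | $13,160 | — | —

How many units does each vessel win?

All unit-bids, highest first — top 7: 50,575 (B-1), 48,410 (B-2), 47,015 (C-1), 42,990 (B-3), 42,375 (A-1), 40,995 (C-2), 37,090 (A-2)
Next rejected bid: $34,915 (not a price — pay-as-bid).
Allocation: A 2, B 3, C 2.

A 2, B 3, C 2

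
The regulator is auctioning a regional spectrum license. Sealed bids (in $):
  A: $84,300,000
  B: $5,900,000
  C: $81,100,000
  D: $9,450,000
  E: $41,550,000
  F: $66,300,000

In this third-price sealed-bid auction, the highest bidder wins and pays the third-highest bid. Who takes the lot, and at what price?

Sorting bids: 84,300,000 (A) > 81,100,000 (C) > 66,300,000 (F) > 41,550,000 (E) > 9,450,000 (D) > 5,900,000 (B)
A wins; payment is bid #3 in the ranking = $66,300,000.

A pays $66,300,000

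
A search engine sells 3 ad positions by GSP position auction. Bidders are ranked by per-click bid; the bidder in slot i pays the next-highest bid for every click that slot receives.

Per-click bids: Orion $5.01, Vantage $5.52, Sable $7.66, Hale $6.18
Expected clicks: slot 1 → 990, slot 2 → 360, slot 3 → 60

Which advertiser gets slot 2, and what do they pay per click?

Per-click bids in order: $7.66 (Sable) > $6.18 (Hale) > $5.52 (Vantage) > $5.01 (Orion)
Slot 2 goes to the second-ranked bidder, Hale, who pays the next bid down: $5.52/click.

Hale; $5.52 per click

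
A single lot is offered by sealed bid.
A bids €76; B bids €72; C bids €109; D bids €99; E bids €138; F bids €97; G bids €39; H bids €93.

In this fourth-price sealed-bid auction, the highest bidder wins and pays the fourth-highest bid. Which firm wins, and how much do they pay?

Rule: the highest bidder wins and pays the fourth-highest bid.
Bids ranked: 138 (E) > 109 (C) > 99 (D) > 97 (F) > 93 (H) > 76 (A) > …
E is highest; pays the fourth-highest bid, €97.

E pays €97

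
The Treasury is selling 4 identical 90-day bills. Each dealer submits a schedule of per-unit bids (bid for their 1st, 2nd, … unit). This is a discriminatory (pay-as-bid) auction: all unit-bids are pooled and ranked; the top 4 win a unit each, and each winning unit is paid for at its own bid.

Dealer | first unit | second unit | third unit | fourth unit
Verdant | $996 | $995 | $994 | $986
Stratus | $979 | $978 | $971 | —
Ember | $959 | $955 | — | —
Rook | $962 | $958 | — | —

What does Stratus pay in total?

All unit-bids, highest first — top 4: 996 (Verdant-1), 995 (Verdant-2), 994 (Verdant-3), 986 (Verdant-4)
Next rejected bid: $979 (not a price — pay-as-bid).
Stratus wins no units.

Stratus pays $0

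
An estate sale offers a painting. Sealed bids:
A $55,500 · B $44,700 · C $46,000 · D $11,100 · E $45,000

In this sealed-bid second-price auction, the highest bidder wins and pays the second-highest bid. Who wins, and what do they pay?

Sorting bids: 55,500 (A) > 46,000 (C) > 45,000 (E) > 44,700 (B) > 11,100 (D)
A is highest; pays the second-highest bid, $46,000.

A pays $46,000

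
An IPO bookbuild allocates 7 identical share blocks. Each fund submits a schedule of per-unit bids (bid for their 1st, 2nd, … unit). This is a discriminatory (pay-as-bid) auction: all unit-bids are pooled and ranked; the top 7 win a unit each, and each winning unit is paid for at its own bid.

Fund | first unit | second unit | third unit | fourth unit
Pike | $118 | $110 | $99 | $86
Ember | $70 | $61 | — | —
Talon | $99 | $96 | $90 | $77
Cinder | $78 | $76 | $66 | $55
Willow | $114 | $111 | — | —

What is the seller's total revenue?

All unit-bids, highest first — top 7: 118 (Pike-1), 114 (Willow-1), 111 (Willow-2), 110 (Pike-2), 99 (Pike-3), 99 (Talon-1), 96 (Talon-2)
Next rejected bid: $90 (not a price — pay-as-bid).
Each winning unit pays its own bid.
Revenue = 118 + 114 + 111 + 110 + 99 + 99 + 96 = $747.

Total revenue: $747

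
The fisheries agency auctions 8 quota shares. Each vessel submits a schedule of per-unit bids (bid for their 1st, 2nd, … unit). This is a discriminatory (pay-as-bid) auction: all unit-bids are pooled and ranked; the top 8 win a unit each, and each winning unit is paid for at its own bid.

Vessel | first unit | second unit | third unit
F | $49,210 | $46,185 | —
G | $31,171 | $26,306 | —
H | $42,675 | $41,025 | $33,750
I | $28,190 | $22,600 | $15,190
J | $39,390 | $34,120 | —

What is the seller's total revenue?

Total revenue: $317,526

Merging the schedules and taking the best 8: 49,210 (F-1), 46,185 (F-2), 42,675 (H-1), 41,025 (H-2), 39,390 (J-1), 34,120 (J-2), 33,750 (H-3), 31,171 (G-1)
Next rejected bid: $28,190 (not a price — pay-as-bid).
Each winning unit pays its own bid.
Revenue = 49,210 + 46,185 + 42,675 + 41,025 + 39,390 + 34,120 + 33,750 + 31,171 = $317,526.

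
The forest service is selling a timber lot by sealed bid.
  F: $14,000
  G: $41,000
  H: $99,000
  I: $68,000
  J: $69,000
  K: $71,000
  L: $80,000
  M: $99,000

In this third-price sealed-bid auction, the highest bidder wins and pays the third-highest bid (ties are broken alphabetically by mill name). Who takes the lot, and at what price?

Bids ranked: 99,000 (H) > 99,000 (M) > 80,000 (L) > 71,000 (K) > 69,000 (J) > 68,000 (I) > …
Tie at $99,000 → H wins by tie-break.
H wins; payment is bid #3 in the ranking = $80,000.

H pays $80,000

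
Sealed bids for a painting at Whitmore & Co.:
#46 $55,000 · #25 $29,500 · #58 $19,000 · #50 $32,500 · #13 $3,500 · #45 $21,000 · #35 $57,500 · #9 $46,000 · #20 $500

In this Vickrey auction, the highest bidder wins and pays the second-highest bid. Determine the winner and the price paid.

Rule: the highest bidder wins and pays the second-highest bid.
Bids ranked: 57,500 (#35) > 55,000 (#46) > 46,000 (#9) > 32,500 (#50) > 29,500 (#25) > 21,000 (#45) > …
#35 wins with the highest bid; price is set by the runner-up at $55,000.

#35 pays $55,000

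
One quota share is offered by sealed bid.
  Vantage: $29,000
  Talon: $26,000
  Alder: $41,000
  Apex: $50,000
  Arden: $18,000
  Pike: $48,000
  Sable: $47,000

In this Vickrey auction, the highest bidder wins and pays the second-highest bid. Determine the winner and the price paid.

Sorting bids: 50,000 (Apex) > 48,000 (Pike) > 47,000 (Sable) > 41,000 (Alder) > 29,000 (Vantage) > 26,000 (Talon) > …
Second-price: Apex pays Pike's bid of $48,000.

Apex pays $48,000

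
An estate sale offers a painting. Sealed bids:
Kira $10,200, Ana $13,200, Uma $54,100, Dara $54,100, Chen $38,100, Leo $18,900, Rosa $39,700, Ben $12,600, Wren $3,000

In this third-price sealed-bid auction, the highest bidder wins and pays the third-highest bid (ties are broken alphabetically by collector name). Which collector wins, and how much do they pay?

Third-price sealed-bid auction: the highest bidder wins and pays the third-highest bid.
Bids ranked: 54,100 (Dara) > 54,100 (Uma) > 39,700 (Rosa) > 38,100 (Chen) > 18,900 (Leo) > 13,200 (Ana) > …
Dara and Uma tie at $54,100; tie-break gives it to Dara.
Dara wins; payment is bid #3 in the ranking = $39,700.

Dara pays $39,700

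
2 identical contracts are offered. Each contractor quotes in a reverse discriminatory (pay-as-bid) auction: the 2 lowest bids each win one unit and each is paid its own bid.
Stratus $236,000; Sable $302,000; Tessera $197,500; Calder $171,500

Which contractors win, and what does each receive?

Calder $171,500, Tessera $197,500

Bids ranked low→high: 171,500 (Calder), 197,500 (Tessera), 236,000 (Stratus), 302,000 (Sable)
Winners (2 units): Calder, Tessera.
Each winner is paid its own bid: Calder $171,500, Tessera $197,500.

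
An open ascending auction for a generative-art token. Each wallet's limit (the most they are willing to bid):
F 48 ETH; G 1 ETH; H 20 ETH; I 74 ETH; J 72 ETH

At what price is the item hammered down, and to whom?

Sorting limits: 74 (I) > 72 (J) > 48 (F) > 20 (H) > 1 (G)
J is the last rival to drop out, at 72 ETH; I remains and wins at that price.

I wins at 72 ETH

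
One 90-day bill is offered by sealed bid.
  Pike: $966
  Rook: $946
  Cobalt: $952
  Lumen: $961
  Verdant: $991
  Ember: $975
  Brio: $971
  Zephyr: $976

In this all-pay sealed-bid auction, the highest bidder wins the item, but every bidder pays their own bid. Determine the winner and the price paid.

Verdant pays $991

Rule: the highest bidder wins the item, but every bidder pays their own bid.
Bids ranked: 991 (Verdant) > 976 (Zephyr) > 975 (Ember) > 971 (Brio) > 966 (Pike) > 961 (Lumen) > …
Verdant wins with the top bid; all bids are sunk regardless.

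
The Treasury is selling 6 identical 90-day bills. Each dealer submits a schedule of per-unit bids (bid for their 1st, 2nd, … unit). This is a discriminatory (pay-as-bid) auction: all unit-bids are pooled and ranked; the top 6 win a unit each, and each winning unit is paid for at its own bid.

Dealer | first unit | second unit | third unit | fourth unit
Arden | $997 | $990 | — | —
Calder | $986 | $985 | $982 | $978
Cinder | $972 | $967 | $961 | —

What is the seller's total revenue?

Pooled unit-bids ranked (top 6): 997 (Arden-1), 990 (Arden-2), 986 (Calder-1), 985 (Calder-2), 982 (Calder-3), 978 (Calder-4)
Next rejected bid: $972 (not a price — pay-as-bid).
Each winning unit pays its own bid.
Revenue = 997 + 990 + 986 + 985 + 982 + 978 = $5,918.

Total revenue: $5,918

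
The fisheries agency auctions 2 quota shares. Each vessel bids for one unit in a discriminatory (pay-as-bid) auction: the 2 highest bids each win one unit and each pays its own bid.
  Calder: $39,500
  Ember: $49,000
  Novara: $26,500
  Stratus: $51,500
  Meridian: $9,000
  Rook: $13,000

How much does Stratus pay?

Stratus pays $51,500

Sorting: 51,500 (Stratus), 49,000 (Ember), 39,500 (Calder), 26,500 (Novara), …
Winners (2 units): Stratus, Ember.
Stratus wins → own bid $51,500.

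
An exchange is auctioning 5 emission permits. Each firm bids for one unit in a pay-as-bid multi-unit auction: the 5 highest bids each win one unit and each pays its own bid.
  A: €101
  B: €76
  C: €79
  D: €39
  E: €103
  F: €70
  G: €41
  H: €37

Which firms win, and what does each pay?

Sorting: 103 (E), 101 (A), 79 (C), 76 (B), 70 (F), 41 (G), 39 (D), …
Winners (5 units): E, A, C, B, F.
Each winner pays its own bid: E €103, A €101, C €79, B €76, F €70.

E €103, A €101, C €79, B €76, F €70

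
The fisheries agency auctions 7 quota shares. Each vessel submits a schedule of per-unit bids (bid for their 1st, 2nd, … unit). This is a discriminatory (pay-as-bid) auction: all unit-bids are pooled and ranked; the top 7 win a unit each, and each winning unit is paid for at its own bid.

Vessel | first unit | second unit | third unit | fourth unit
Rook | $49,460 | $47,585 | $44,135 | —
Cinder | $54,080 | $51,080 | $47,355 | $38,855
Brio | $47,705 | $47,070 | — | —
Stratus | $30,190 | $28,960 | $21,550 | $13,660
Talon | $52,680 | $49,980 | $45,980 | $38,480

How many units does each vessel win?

Brio 1, Cinder 2, Rook 2, Talon 2

Pooled unit-bids ranked (top 7): 54,080 (Cinder-1), 52,680 (Talon-1), 51,080 (Cinder-2), 49,980 (Talon-2), 49,460 (Rook-1), 47,705 (Brio-1), 47,585 (Rook-2)
Next rejected bid: $47,355 (not a price — pay-as-bid).
Allocation: Brio 1, Cinder 2, Rook 2, Talon 2.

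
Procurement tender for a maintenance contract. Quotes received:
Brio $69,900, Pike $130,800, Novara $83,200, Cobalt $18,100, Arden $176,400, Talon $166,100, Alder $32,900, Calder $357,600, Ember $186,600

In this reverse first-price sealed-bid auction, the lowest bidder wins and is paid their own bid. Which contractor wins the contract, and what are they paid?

Cobalt is paid $18,100

Rule: the lowest bidder wins and is paid their own bid.
Bids in order: 18,100 (Cobalt) < 32,900 (Alder) < 69,900 (Brio) < 83,200 (Novara) < 130,800 (Pike) < 166,100 (Talon) < …
First-price: Cobalt is paid what they bid, $18,100.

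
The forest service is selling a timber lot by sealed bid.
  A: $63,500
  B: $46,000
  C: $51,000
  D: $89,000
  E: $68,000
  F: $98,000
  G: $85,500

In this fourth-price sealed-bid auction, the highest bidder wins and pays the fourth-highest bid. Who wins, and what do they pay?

Bids in order: 98,000 (F) > 89,000 (D) > 85,500 (G) > 68,000 (E) > 63,500 (A) > 51,000 (C) > …
F is highest; pays the fourth-highest bid, $68,000.

F pays $68,000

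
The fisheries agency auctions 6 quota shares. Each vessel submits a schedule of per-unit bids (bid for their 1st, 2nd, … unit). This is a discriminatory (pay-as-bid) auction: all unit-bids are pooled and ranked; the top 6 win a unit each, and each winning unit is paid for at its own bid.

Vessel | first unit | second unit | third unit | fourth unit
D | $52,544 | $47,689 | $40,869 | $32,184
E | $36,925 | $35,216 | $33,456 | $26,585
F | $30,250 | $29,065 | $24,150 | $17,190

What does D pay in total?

Merging the schedules and taking the best 6: 52,544 (D-1), 47,689 (D-2), 40,869 (D-3), 36,925 (E-1), 35,216 (E-2), 33,456 (E-3)
Next rejected bid: $32,184 (not a price — pay-as-bid).
D's winning unit-bids: 52,544 + 47,689 + 40,869 = $141,102.

D pays $141,102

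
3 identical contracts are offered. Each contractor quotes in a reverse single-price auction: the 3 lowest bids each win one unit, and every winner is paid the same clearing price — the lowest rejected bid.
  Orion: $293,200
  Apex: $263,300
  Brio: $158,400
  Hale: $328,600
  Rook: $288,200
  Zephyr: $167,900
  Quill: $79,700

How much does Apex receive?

Apex is paid $0

Bids ranked low→high: 79,700 (Quill), 158,400 (Brio), 167,900 (Zephyr), 263,300 (Apex), 288,200 (Rook), …
The 3 lowest are Quill, Brio, Zephyr.
Lowest unsuccessful bid: $263,300 → clearing price.
Apex does not win → is paid $0.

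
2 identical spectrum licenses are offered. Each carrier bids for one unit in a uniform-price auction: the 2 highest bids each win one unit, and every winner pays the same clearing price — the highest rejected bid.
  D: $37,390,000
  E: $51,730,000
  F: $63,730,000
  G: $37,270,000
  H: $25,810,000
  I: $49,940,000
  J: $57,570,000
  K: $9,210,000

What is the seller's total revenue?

Sorting: 63,730,000 (F), 57,570,000 (J), 51,730,000 (E), 49,940,000 (I), …
The 2 highest are F, J.
First losing bid is E's $51,730,000, which sets the uniform price.
Total revenue = 2 × $51,730,000 = $103,460,000.

Total revenue: $103,460,000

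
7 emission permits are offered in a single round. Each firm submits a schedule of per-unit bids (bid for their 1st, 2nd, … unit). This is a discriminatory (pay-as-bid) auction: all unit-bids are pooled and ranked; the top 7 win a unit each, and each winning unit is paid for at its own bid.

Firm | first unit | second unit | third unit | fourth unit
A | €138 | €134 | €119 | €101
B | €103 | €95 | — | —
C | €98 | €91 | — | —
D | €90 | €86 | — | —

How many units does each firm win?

All unit-bids, highest first — top 7: 138 (A-1), 134 (A-2), 119 (A-3), 103 (B-1), 101 (A-4), 98 (C-1), 95 (B-2)
Next rejected bid: €91 (not a price — pay-as-bid).
Allocation: A 4, B 2, C 1.

A 4, B 2, C 1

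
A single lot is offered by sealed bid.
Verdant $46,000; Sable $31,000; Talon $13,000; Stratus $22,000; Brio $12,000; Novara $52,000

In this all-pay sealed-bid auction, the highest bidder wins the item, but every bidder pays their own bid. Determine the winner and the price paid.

All-pay sealed-bid auction: the highest bidder wins the item, but every bidder pays their own bid.
Sorting bids: 52,000 (Novara) > 46,000 (Verdant) > 31,000 (Sable) > 22,000 (Stratus) > 13,000 (Talon) > 12,000 (Brio)
Novara is highest and takes the item; every bidder forfeits their bid.

Novara pays $52,000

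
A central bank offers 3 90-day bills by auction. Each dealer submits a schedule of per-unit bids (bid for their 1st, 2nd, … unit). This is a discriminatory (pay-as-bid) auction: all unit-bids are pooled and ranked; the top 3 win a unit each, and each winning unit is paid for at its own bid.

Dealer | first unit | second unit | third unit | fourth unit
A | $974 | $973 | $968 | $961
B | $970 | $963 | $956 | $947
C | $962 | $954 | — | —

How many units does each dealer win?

Pooled unit-bids ranked (top 3): 974 (A-1), 973 (A-2), 970 (B-1)
Next rejected bid: $968 (not a price — pay-as-bid).
Allocation: A 2, B 1.

A 2, B 1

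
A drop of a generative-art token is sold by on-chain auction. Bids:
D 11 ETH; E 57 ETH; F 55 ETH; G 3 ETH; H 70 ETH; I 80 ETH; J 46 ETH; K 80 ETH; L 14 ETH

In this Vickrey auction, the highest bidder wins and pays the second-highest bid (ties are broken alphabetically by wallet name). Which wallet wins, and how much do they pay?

I pays 80 ETH

Bids in order: 80 (I) > 80 (K) > 70 (H) > 57 (E) > 55 (F) > 46 (J) > …
I and K tie at 80 ETH; tie-break gives it to I.
I wins with the highest bid; price is set by the runner-up at 80 ETH.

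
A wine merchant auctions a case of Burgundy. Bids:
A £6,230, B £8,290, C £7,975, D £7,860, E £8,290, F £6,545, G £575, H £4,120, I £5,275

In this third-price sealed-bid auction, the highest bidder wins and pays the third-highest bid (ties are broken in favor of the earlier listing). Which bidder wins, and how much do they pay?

Rule: the highest bidder wins and pays the third-highest bid.
Bids ranked: 8,290 (B) > 8,290 (E) > 7,975 (C) > 7,860 (D) > 6,545 (F) > 6,230 (A) > …
B and E tie at £8,290; tie-break gives it to B.
B is highest; pays the third-highest bid, £7,975.

B pays £7,975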